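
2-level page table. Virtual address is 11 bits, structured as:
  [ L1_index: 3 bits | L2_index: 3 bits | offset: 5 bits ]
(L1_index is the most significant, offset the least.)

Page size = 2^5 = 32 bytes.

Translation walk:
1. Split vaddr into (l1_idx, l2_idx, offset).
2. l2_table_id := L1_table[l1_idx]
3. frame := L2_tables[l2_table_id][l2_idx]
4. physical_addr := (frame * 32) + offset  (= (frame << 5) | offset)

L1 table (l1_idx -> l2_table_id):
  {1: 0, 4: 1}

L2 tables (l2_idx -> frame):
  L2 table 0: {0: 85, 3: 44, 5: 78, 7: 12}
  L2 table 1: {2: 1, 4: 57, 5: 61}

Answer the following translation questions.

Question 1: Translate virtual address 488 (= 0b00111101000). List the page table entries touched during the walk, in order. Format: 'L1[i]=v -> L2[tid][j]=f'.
Answer: L1[1]=0 -> L2[0][7]=12

Derivation:
vaddr = 488 = 0b00111101000
Split: l1_idx=1, l2_idx=7, offset=8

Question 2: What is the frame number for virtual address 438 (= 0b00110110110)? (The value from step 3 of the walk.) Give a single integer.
Answer: 78

Derivation:
vaddr = 438: l1_idx=1, l2_idx=5
L1[1] = 0; L2[0][5] = 78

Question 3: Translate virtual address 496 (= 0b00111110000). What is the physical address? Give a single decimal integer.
Answer: 400

Derivation:
vaddr = 496 = 0b00111110000
Split: l1_idx=1, l2_idx=7, offset=16
L1[1] = 0
L2[0][7] = 12
paddr = 12 * 32 + 16 = 400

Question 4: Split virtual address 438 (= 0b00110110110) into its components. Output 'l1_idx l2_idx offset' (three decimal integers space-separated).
vaddr = 438 = 0b00110110110
  top 3 bits -> l1_idx = 1
  next 3 bits -> l2_idx = 5
  bottom 5 bits -> offset = 22

Answer: 1 5 22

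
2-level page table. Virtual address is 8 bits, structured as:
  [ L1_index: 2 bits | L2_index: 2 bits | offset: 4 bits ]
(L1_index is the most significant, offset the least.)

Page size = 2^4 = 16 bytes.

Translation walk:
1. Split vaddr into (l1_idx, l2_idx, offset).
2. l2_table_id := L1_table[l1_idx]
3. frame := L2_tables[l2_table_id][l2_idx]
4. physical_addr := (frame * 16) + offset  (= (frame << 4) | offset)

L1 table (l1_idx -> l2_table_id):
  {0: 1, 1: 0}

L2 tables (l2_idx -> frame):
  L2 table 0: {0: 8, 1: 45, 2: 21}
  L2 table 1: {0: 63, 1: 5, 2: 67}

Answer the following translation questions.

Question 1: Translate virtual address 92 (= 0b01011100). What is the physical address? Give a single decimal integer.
Answer: 732

Derivation:
vaddr = 92 = 0b01011100
Split: l1_idx=1, l2_idx=1, offset=12
L1[1] = 0
L2[0][1] = 45
paddr = 45 * 16 + 12 = 732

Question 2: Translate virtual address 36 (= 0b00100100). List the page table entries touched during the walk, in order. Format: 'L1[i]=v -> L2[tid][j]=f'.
vaddr = 36 = 0b00100100
Split: l1_idx=0, l2_idx=2, offset=4

Answer: L1[0]=1 -> L2[1][2]=67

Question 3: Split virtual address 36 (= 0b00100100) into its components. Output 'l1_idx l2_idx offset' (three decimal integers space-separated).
Answer: 0 2 4

Derivation:
vaddr = 36 = 0b00100100
  top 2 bits -> l1_idx = 0
  next 2 bits -> l2_idx = 2
  bottom 4 bits -> offset = 4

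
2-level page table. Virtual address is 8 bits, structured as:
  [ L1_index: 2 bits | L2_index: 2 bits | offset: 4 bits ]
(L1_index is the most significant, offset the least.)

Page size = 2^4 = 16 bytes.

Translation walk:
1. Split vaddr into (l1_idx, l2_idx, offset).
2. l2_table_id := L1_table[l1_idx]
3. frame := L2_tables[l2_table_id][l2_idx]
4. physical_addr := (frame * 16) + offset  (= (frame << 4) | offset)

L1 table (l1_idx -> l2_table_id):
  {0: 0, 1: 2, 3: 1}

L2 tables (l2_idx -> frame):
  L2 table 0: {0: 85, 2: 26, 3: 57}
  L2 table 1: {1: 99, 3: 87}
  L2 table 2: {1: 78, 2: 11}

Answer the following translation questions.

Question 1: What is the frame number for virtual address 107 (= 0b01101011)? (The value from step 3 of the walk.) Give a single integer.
Answer: 11

Derivation:
vaddr = 107: l1_idx=1, l2_idx=2
L1[1] = 2; L2[2][2] = 11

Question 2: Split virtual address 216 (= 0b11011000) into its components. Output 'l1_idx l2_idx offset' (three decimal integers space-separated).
Answer: 3 1 8

Derivation:
vaddr = 216 = 0b11011000
  top 2 bits -> l1_idx = 3
  next 2 bits -> l2_idx = 1
  bottom 4 bits -> offset = 8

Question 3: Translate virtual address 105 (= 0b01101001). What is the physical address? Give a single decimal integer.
vaddr = 105 = 0b01101001
Split: l1_idx=1, l2_idx=2, offset=9
L1[1] = 2
L2[2][2] = 11
paddr = 11 * 16 + 9 = 185

Answer: 185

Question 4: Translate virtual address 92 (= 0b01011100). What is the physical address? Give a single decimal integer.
vaddr = 92 = 0b01011100
Split: l1_idx=1, l2_idx=1, offset=12
L1[1] = 2
L2[2][1] = 78
paddr = 78 * 16 + 12 = 1260

Answer: 1260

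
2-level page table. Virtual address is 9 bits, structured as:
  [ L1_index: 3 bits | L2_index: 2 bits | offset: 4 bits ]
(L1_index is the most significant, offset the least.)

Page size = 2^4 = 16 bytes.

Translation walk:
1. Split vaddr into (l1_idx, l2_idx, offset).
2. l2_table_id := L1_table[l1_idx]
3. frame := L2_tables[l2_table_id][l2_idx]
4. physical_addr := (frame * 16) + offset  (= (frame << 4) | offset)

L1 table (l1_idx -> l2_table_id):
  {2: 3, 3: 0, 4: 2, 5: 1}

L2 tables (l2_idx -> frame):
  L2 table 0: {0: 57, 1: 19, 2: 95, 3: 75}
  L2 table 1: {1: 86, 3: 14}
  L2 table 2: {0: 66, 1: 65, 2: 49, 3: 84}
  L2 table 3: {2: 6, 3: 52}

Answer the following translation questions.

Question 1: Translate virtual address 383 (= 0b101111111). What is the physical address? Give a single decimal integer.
vaddr = 383 = 0b101111111
Split: l1_idx=5, l2_idx=3, offset=15
L1[5] = 1
L2[1][3] = 14
paddr = 14 * 16 + 15 = 239

Answer: 239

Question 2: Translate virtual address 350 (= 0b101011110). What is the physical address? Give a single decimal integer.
Answer: 1390

Derivation:
vaddr = 350 = 0b101011110
Split: l1_idx=5, l2_idx=1, offset=14
L1[5] = 1
L2[1][1] = 86
paddr = 86 * 16 + 14 = 1390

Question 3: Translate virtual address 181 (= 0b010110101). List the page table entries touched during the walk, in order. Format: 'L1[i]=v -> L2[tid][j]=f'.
Answer: L1[2]=3 -> L2[3][3]=52

Derivation:
vaddr = 181 = 0b010110101
Split: l1_idx=2, l2_idx=3, offset=5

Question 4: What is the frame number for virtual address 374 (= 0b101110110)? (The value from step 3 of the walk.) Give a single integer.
Answer: 14

Derivation:
vaddr = 374: l1_idx=5, l2_idx=3
L1[5] = 1; L2[1][3] = 14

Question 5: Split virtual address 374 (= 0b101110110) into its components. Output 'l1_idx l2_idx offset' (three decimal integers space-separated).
Answer: 5 3 6

Derivation:
vaddr = 374 = 0b101110110
  top 3 bits -> l1_idx = 5
  next 2 bits -> l2_idx = 3
  bottom 4 bits -> offset = 6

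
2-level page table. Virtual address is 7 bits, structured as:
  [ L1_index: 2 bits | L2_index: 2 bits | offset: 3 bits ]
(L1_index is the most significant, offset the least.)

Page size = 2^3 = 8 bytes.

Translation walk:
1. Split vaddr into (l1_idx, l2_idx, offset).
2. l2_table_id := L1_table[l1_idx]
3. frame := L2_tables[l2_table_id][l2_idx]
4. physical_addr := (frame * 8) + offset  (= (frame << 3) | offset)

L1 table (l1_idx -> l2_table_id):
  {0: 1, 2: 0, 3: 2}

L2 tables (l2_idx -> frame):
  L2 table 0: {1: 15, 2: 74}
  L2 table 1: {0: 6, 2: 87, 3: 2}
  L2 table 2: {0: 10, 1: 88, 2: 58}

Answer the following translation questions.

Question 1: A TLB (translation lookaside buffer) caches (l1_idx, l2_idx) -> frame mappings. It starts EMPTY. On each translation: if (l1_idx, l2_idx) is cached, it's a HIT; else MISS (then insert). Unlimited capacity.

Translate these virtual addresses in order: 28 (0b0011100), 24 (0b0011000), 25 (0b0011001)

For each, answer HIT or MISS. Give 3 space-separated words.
vaddr=28: (0,3) not in TLB -> MISS, insert
vaddr=24: (0,3) in TLB -> HIT
vaddr=25: (0,3) in TLB -> HIT

Answer: MISS HIT HIT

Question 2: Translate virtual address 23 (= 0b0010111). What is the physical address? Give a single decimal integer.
Answer: 703

Derivation:
vaddr = 23 = 0b0010111
Split: l1_idx=0, l2_idx=2, offset=7
L1[0] = 1
L2[1][2] = 87
paddr = 87 * 8 + 7 = 703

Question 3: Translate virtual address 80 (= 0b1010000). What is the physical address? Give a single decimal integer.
Answer: 592

Derivation:
vaddr = 80 = 0b1010000
Split: l1_idx=2, l2_idx=2, offset=0
L1[2] = 0
L2[0][2] = 74
paddr = 74 * 8 + 0 = 592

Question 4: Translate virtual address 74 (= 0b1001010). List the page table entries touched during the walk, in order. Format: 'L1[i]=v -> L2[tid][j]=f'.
vaddr = 74 = 0b1001010
Split: l1_idx=2, l2_idx=1, offset=2

Answer: L1[2]=0 -> L2[0][1]=15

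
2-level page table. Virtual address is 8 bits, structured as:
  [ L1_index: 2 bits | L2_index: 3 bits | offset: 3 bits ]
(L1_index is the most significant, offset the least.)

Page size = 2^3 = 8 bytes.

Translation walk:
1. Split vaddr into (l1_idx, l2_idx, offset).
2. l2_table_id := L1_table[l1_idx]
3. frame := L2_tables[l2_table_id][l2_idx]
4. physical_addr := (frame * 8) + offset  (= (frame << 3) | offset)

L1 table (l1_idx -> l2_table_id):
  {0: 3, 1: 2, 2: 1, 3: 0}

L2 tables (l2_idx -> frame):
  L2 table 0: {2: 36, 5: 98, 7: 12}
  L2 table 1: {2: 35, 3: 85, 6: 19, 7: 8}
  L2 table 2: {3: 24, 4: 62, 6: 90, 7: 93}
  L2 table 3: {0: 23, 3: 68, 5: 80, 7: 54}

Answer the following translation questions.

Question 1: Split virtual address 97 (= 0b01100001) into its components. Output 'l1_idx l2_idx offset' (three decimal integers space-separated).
vaddr = 97 = 0b01100001
  top 2 bits -> l1_idx = 1
  next 3 bits -> l2_idx = 4
  bottom 3 bits -> offset = 1

Answer: 1 4 1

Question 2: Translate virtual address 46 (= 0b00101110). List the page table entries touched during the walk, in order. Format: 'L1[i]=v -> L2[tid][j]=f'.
vaddr = 46 = 0b00101110
Split: l1_idx=0, l2_idx=5, offset=6

Answer: L1[0]=3 -> L2[3][5]=80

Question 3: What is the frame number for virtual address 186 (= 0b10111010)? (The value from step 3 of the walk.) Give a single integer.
Answer: 8

Derivation:
vaddr = 186: l1_idx=2, l2_idx=7
L1[2] = 1; L2[1][7] = 8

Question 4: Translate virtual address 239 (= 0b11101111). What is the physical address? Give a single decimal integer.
Answer: 791

Derivation:
vaddr = 239 = 0b11101111
Split: l1_idx=3, l2_idx=5, offset=7
L1[3] = 0
L2[0][5] = 98
paddr = 98 * 8 + 7 = 791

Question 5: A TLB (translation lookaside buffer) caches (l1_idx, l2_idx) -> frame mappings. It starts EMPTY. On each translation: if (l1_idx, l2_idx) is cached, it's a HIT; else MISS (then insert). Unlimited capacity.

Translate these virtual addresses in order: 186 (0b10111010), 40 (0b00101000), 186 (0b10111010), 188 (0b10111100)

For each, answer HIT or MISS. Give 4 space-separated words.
Answer: MISS MISS HIT HIT

Derivation:
vaddr=186: (2,7) not in TLB -> MISS, insert
vaddr=40: (0,5) not in TLB -> MISS, insert
vaddr=186: (2,7) in TLB -> HIT
vaddr=188: (2,7) in TLB -> HIT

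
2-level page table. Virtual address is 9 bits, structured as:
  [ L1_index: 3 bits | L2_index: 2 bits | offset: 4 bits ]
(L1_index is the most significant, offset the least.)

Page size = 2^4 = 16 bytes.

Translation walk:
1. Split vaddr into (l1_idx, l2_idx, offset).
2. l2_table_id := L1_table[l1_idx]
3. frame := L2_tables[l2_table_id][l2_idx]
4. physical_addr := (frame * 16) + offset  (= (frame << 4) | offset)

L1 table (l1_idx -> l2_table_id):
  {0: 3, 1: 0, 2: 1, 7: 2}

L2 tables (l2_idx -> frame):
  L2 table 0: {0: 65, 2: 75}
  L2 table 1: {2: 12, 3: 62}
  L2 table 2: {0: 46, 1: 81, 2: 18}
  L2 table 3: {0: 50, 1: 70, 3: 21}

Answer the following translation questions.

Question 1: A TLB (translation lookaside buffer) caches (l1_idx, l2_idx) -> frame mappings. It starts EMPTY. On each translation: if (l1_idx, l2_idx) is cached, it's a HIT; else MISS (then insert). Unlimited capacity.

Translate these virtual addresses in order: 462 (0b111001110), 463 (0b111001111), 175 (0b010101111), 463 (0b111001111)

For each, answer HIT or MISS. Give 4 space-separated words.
vaddr=462: (7,0) not in TLB -> MISS, insert
vaddr=463: (7,0) in TLB -> HIT
vaddr=175: (2,2) not in TLB -> MISS, insert
vaddr=463: (7,0) in TLB -> HIT

Answer: MISS HIT MISS HIT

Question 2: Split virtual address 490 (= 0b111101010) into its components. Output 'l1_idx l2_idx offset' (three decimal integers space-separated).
vaddr = 490 = 0b111101010
  top 3 bits -> l1_idx = 7
  next 2 bits -> l2_idx = 2
  bottom 4 bits -> offset = 10

Answer: 7 2 10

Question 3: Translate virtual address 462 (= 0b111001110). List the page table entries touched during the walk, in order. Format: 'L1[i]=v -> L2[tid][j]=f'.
vaddr = 462 = 0b111001110
Split: l1_idx=7, l2_idx=0, offset=14

Answer: L1[7]=2 -> L2[2][0]=46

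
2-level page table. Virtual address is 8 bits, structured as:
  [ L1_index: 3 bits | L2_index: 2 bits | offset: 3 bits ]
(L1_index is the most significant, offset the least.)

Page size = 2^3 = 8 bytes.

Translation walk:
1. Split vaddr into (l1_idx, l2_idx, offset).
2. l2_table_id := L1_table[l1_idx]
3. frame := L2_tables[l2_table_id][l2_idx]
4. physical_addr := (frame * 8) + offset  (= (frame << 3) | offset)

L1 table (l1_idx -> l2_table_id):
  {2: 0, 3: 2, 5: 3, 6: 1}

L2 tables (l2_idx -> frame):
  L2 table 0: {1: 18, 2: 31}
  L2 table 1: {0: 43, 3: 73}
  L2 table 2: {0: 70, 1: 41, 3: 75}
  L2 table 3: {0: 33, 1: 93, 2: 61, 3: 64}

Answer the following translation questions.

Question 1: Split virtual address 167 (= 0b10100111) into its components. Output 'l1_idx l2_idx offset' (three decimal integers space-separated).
Answer: 5 0 7

Derivation:
vaddr = 167 = 0b10100111
  top 3 bits -> l1_idx = 5
  next 2 bits -> l2_idx = 0
  bottom 3 bits -> offset = 7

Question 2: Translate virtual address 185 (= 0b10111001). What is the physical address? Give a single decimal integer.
Answer: 513

Derivation:
vaddr = 185 = 0b10111001
Split: l1_idx=5, l2_idx=3, offset=1
L1[5] = 3
L2[3][3] = 64
paddr = 64 * 8 + 1 = 513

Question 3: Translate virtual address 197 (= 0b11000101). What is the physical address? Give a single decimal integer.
vaddr = 197 = 0b11000101
Split: l1_idx=6, l2_idx=0, offset=5
L1[6] = 1
L2[1][0] = 43
paddr = 43 * 8 + 5 = 349

Answer: 349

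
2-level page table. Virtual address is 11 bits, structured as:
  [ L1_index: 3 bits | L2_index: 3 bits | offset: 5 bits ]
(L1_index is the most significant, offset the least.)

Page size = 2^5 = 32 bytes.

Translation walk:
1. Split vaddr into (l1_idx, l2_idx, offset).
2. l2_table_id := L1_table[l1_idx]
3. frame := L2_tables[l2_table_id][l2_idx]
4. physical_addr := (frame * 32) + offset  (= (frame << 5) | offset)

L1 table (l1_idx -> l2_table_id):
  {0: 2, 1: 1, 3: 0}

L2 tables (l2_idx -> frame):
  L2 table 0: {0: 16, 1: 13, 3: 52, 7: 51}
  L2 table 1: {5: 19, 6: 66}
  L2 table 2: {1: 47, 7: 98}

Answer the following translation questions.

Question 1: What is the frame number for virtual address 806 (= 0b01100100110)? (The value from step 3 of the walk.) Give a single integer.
Answer: 13

Derivation:
vaddr = 806: l1_idx=3, l2_idx=1
L1[3] = 0; L2[0][1] = 13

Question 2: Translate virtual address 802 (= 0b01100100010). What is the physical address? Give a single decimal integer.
Answer: 418

Derivation:
vaddr = 802 = 0b01100100010
Split: l1_idx=3, l2_idx=1, offset=2
L1[3] = 0
L2[0][1] = 13
paddr = 13 * 32 + 2 = 418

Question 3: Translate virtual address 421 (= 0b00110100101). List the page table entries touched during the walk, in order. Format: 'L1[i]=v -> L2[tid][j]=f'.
Answer: L1[1]=1 -> L2[1][5]=19

Derivation:
vaddr = 421 = 0b00110100101
Split: l1_idx=1, l2_idx=5, offset=5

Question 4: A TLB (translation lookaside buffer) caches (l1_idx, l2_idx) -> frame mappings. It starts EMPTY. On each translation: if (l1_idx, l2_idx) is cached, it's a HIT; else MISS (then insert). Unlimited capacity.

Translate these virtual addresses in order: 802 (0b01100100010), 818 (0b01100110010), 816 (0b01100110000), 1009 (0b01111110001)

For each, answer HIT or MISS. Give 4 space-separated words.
Answer: MISS HIT HIT MISS

Derivation:
vaddr=802: (3,1) not in TLB -> MISS, insert
vaddr=818: (3,1) in TLB -> HIT
vaddr=816: (3,1) in TLB -> HIT
vaddr=1009: (3,7) not in TLB -> MISS, insert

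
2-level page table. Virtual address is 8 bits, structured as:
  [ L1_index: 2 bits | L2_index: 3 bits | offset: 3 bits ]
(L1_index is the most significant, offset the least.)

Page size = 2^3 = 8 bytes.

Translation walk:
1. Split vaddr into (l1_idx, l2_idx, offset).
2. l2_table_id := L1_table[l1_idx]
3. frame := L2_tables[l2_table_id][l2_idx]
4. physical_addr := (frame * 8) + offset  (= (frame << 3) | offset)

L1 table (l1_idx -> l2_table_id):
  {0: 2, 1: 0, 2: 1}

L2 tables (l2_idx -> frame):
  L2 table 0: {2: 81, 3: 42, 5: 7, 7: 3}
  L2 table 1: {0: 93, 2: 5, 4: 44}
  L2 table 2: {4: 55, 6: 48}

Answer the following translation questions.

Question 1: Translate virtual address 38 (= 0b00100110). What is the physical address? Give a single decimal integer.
vaddr = 38 = 0b00100110
Split: l1_idx=0, l2_idx=4, offset=6
L1[0] = 2
L2[2][4] = 55
paddr = 55 * 8 + 6 = 446

Answer: 446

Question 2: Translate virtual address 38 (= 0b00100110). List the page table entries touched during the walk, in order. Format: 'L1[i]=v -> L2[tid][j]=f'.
Answer: L1[0]=2 -> L2[2][4]=55

Derivation:
vaddr = 38 = 0b00100110
Split: l1_idx=0, l2_idx=4, offset=6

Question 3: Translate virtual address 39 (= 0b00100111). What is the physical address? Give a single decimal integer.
vaddr = 39 = 0b00100111
Split: l1_idx=0, l2_idx=4, offset=7
L1[0] = 2
L2[2][4] = 55
paddr = 55 * 8 + 7 = 447

Answer: 447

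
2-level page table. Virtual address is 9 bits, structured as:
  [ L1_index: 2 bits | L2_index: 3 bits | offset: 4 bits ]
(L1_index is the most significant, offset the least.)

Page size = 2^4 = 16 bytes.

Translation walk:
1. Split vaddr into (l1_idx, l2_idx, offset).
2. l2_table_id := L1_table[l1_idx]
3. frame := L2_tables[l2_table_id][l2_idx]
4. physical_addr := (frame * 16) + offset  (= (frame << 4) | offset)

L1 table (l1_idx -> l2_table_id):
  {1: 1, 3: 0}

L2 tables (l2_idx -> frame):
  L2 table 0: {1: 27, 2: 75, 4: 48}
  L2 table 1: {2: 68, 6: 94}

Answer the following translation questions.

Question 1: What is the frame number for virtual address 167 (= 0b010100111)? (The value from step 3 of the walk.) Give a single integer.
vaddr = 167: l1_idx=1, l2_idx=2
L1[1] = 1; L2[1][2] = 68

Answer: 68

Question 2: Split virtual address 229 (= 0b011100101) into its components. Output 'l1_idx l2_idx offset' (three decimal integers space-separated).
vaddr = 229 = 0b011100101
  top 2 bits -> l1_idx = 1
  next 3 bits -> l2_idx = 6
  bottom 4 bits -> offset = 5

Answer: 1 6 5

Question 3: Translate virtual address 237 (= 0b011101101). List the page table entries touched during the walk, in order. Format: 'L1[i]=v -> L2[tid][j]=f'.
vaddr = 237 = 0b011101101
Split: l1_idx=1, l2_idx=6, offset=13

Answer: L1[1]=1 -> L2[1][6]=94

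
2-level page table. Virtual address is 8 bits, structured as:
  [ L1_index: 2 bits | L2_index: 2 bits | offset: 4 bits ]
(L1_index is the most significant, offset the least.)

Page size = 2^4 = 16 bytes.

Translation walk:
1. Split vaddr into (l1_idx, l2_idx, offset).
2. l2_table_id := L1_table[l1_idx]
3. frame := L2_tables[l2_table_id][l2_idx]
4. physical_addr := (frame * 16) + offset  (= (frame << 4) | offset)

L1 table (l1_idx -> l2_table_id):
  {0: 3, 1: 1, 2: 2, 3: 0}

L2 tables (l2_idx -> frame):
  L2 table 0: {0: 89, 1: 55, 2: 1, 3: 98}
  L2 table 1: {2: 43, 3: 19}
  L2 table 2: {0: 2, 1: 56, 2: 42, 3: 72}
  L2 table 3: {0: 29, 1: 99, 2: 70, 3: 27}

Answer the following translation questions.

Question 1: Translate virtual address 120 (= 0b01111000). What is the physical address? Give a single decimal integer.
Answer: 312

Derivation:
vaddr = 120 = 0b01111000
Split: l1_idx=1, l2_idx=3, offset=8
L1[1] = 1
L2[1][3] = 19
paddr = 19 * 16 + 8 = 312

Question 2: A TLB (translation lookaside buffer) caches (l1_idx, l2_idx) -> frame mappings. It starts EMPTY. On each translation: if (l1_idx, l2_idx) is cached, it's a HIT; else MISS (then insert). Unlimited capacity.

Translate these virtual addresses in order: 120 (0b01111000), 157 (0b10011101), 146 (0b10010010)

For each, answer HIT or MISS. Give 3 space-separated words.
Answer: MISS MISS HIT

Derivation:
vaddr=120: (1,3) not in TLB -> MISS, insert
vaddr=157: (2,1) not in TLB -> MISS, insert
vaddr=146: (2,1) in TLB -> HIT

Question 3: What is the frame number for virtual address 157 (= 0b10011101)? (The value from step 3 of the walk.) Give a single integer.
Answer: 56

Derivation:
vaddr = 157: l1_idx=2, l2_idx=1
L1[2] = 2; L2[2][1] = 56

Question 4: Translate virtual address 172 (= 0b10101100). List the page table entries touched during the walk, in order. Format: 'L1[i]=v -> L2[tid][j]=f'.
vaddr = 172 = 0b10101100
Split: l1_idx=2, l2_idx=2, offset=12

Answer: L1[2]=2 -> L2[2][2]=42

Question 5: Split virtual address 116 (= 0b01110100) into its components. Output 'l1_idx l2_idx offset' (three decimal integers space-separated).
Answer: 1 3 4

Derivation:
vaddr = 116 = 0b01110100
  top 2 bits -> l1_idx = 1
  next 2 bits -> l2_idx = 3
  bottom 4 bits -> offset = 4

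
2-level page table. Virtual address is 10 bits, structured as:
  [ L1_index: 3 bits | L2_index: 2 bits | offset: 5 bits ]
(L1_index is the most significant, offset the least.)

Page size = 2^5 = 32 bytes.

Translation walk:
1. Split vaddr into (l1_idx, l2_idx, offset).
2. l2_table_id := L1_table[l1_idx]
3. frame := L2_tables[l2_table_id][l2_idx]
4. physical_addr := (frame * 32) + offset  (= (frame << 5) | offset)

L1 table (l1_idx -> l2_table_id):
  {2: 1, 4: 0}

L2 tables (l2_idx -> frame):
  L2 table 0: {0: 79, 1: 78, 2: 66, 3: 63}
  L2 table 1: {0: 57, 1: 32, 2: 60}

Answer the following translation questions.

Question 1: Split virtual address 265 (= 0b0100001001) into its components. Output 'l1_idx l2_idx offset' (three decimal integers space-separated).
Answer: 2 0 9

Derivation:
vaddr = 265 = 0b0100001001
  top 3 bits -> l1_idx = 2
  next 2 bits -> l2_idx = 0
  bottom 5 bits -> offset = 9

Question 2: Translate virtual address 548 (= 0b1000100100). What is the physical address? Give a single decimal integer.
vaddr = 548 = 0b1000100100
Split: l1_idx=4, l2_idx=1, offset=4
L1[4] = 0
L2[0][1] = 78
paddr = 78 * 32 + 4 = 2500

Answer: 2500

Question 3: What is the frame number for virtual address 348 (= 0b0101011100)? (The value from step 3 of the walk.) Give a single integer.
vaddr = 348: l1_idx=2, l2_idx=2
L1[2] = 1; L2[1][2] = 60

Answer: 60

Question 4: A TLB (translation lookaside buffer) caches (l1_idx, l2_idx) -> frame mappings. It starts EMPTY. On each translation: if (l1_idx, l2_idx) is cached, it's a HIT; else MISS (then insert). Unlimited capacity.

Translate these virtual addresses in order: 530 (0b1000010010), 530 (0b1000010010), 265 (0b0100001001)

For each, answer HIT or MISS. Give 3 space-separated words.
vaddr=530: (4,0) not in TLB -> MISS, insert
vaddr=530: (4,0) in TLB -> HIT
vaddr=265: (2,0) not in TLB -> MISS, insert

Answer: MISS HIT MISS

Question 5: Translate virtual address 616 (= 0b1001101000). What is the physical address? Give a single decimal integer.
vaddr = 616 = 0b1001101000
Split: l1_idx=4, l2_idx=3, offset=8
L1[4] = 0
L2[0][3] = 63
paddr = 63 * 32 + 8 = 2024

Answer: 2024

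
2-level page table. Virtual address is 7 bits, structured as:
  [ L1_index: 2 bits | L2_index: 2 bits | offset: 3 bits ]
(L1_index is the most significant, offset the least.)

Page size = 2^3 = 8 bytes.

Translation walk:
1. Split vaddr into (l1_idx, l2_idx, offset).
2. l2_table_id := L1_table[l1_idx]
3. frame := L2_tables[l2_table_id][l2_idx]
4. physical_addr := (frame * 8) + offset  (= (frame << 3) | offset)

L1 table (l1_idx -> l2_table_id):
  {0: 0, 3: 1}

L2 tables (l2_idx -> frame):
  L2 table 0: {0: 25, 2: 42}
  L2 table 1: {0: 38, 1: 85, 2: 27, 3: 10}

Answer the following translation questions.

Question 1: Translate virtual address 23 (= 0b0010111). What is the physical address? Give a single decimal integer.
vaddr = 23 = 0b0010111
Split: l1_idx=0, l2_idx=2, offset=7
L1[0] = 0
L2[0][2] = 42
paddr = 42 * 8 + 7 = 343

Answer: 343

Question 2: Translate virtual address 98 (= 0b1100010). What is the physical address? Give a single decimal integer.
vaddr = 98 = 0b1100010
Split: l1_idx=3, l2_idx=0, offset=2
L1[3] = 1
L2[1][0] = 38
paddr = 38 * 8 + 2 = 306

Answer: 306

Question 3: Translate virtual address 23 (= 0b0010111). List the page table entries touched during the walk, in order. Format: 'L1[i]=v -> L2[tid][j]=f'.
vaddr = 23 = 0b0010111
Split: l1_idx=0, l2_idx=2, offset=7

Answer: L1[0]=0 -> L2[0][2]=42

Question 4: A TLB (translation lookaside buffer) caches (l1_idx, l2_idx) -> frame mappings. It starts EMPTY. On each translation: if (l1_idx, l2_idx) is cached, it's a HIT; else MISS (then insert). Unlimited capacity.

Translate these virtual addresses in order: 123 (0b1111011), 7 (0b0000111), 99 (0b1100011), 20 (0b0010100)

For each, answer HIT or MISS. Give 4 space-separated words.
vaddr=123: (3,3) not in TLB -> MISS, insert
vaddr=7: (0,0) not in TLB -> MISS, insert
vaddr=99: (3,0) not in TLB -> MISS, insert
vaddr=20: (0,2) not in TLB -> MISS, insert

Answer: MISS MISS MISS MISS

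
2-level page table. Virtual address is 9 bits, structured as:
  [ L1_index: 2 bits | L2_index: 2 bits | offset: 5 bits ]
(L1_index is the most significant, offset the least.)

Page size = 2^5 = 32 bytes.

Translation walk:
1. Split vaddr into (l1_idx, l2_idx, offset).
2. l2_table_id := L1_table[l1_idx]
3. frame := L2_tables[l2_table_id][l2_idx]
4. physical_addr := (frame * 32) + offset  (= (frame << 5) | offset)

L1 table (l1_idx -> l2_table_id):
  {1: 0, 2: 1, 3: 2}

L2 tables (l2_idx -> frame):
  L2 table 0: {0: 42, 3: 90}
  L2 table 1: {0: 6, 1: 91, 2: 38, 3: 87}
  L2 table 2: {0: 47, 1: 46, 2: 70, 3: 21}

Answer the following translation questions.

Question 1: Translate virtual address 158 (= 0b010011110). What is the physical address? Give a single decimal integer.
vaddr = 158 = 0b010011110
Split: l1_idx=1, l2_idx=0, offset=30
L1[1] = 0
L2[0][0] = 42
paddr = 42 * 32 + 30 = 1374

Answer: 1374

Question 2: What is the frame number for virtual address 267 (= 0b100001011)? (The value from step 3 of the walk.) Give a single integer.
Answer: 6

Derivation:
vaddr = 267: l1_idx=2, l2_idx=0
L1[2] = 1; L2[1][0] = 6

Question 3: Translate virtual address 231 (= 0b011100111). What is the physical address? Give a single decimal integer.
Answer: 2887

Derivation:
vaddr = 231 = 0b011100111
Split: l1_idx=1, l2_idx=3, offset=7
L1[1] = 0
L2[0][3] = 90
paddr = 90 * 32 + 7 = 2887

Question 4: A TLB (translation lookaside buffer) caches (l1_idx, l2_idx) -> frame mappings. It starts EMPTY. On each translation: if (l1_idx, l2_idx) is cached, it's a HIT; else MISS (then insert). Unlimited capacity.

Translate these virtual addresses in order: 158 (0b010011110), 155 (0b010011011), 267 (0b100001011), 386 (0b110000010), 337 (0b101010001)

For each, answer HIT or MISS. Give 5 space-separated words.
vaddr=158: (1,0) not in TLB -> MISS, insert
vaddr=155: (1,0) in TLB -> HIT
vaddr=267: (2,0) not in TLB -> MISS, insert
vaddr=386: (3,0) not in TLB -> MISS, insert
vaddr=337: (2,2) not in TLB -> MISS, insert

Answer: MISS HIT MISS MISS MISS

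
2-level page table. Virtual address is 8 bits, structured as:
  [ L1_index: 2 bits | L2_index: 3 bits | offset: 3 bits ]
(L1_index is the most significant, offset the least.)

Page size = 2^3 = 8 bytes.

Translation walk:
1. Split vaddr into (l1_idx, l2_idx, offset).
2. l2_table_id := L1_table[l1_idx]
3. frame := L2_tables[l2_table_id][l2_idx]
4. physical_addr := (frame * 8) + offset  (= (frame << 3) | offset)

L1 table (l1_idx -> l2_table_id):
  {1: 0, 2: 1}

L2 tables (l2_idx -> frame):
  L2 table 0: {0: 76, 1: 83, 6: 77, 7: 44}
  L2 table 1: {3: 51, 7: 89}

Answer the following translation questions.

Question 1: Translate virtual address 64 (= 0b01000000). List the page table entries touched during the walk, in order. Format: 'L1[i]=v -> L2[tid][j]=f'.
vaddr = 64 = 0b01000000
Split: l1_idx=1, l2_idx=0, offset=0

Answer: L1[1]=0 -> L2[0][0]=76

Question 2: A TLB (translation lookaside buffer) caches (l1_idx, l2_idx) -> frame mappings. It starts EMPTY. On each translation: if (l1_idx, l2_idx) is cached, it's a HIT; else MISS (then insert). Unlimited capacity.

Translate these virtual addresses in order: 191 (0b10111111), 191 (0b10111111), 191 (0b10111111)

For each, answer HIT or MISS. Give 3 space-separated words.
Answer: MISS HIT HIT

Derivation:
vaddr=191: (2,7) not in TLB -> MISS, insert
vaddr=191: (2,7) in TLB -> HIT
vaddr=191: (2,7) in TLB -> HIT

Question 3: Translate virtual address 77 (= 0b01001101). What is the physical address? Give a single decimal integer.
vaddr = 77 = 0b01001101
Split: l1_idx=1, l2_idx=1, offset=5
L1[1] = 0
L2[0][1] = 83
paddr = 83 * 8 + 5 = 669

Answer: 669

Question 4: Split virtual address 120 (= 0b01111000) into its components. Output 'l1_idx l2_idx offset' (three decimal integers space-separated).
Answer: 1 7 0

Derivation:
vaddr = 120 = 0b01111000
  top 2 bits -> l1_idx = 1
  next 3 bits -> l2_idx = 7
  bottom 3 bits -> offset = 0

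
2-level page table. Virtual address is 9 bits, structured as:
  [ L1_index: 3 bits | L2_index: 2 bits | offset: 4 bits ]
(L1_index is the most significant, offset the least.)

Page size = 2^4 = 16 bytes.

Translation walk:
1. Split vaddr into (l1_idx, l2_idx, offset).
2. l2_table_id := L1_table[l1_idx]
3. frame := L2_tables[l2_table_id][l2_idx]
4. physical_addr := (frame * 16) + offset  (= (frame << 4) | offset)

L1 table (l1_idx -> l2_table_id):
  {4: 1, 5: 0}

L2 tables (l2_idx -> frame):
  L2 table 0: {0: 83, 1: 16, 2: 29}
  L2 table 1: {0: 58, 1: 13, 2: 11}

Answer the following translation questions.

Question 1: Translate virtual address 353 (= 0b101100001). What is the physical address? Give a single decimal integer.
Answer: 465

Derivation:
vaddr = 353 = 0b101100001
Split: l1_idx=5, l2_idx=2, offset=1
L1[5] = 0
L2[0][2] = 29
paddr = 29 * 16 + 1 = 465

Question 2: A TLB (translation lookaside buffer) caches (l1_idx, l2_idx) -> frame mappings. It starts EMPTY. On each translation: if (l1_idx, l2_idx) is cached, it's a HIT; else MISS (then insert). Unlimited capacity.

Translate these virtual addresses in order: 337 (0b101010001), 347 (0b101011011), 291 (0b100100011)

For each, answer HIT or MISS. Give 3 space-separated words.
Answer: MISS HIT MISS

Derivation:
vaddr=337: (5,1) not in TLB -> MISS, insert
vaddr=347: (5,1) in TLB -> HIT
vaddr=291: (4,2) not in TLB -> MISS, insert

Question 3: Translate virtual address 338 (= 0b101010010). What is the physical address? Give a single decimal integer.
Answer: 258

Derivation:
vaddr = 338 = 0b101010010
Split: l1_idx=5, l2_idx=1, offset=2
L1[5] = 0
L2[0][1] = 16
paddr = 16 * 16 + 2 = 258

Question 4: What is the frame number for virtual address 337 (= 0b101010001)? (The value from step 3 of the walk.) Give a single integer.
vaddr = 337: l1_idx=5, l2_idx=1
L1[5] = 0; L2[0][1] = 16

Answer: 16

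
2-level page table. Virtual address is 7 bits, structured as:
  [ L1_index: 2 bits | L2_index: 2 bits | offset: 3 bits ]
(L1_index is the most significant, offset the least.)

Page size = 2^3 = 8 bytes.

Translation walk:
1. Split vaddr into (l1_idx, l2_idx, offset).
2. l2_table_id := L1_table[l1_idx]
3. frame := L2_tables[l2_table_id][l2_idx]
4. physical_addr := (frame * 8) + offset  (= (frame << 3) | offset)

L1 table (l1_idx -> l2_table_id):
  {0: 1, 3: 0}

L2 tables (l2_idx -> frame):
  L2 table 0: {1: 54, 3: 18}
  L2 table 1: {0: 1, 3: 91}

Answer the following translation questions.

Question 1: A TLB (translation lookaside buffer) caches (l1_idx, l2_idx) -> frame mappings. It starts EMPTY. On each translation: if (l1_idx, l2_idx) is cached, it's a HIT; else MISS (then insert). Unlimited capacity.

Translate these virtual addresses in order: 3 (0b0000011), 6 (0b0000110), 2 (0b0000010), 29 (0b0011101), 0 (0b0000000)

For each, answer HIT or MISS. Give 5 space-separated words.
Answer: MISS HIT HIT MISS HIT

Derivation:
vaddr=3: (0,0) not in TLB -> MISS, insert
vaddr=6: (0,0) in TLB -> HIT
vaddr=2: (0,0) in TLB -> HIT
vaddr=29: (0,3) not in TLB -> MISS, insert
vaddr=0: (0,0) in TLB -> HIT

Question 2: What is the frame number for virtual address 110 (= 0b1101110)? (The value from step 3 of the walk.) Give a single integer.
vaddr = 110: l1_idx=3, l2_idx=1
L1[3] = 0; L2[0][1] = 54

Answer: 54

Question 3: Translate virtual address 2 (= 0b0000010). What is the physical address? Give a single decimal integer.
vaddr = 2 = 0b0000010
Split: l1_idx=0, l2_idx=0, offset=2
L1[0] = 1
L2[1][0] = 1
paddr = 1 * 8 + 2 = 10

Answer: 10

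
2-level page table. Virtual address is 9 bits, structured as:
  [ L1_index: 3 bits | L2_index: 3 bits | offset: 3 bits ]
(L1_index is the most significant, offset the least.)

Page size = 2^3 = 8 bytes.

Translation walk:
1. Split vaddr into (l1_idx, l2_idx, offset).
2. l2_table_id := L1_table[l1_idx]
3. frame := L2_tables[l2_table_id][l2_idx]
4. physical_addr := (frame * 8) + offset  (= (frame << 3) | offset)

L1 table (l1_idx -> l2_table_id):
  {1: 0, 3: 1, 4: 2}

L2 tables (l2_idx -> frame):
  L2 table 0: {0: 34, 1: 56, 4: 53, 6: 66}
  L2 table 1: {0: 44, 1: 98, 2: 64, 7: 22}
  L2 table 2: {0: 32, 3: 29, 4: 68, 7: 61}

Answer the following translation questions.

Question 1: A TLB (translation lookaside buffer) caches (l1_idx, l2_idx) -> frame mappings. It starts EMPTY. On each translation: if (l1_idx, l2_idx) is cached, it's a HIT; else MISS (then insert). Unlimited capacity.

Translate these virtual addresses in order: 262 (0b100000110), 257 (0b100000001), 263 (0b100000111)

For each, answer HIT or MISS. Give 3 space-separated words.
Answer: MISS HIT HIT

Derivation:
vaddr=262: (4,0) not in TLB -> MISS, insert
vaddr=257: (4,0) in TLB -> HIT
vaddr=263: (4,0) in TLB -> HIT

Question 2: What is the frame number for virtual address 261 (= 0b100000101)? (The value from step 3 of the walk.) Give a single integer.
vaddr = 261: l1_idx=4, l2_idx=0
L1[4] = 2; L2[2][0] = 32

Answer: 32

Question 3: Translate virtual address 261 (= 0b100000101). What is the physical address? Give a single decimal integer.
Answer: 261

Derivation:
vaddr = 261 = 0b100000101
Split: l1_idx=4, l2_idx=0, offset=5
L1[4] = 2
L2[2][0] = 32
paddr = 32 * 8 + 5 = 261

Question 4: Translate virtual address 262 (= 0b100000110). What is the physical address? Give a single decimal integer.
vaddr = 262 = 0b100000110
Split: l1_idx=4, l2_idx=0, offset=6
L1[4] = 2
L2[2][0] = 32
paddr = 32 * 8 + 6 = 262

Answer: 262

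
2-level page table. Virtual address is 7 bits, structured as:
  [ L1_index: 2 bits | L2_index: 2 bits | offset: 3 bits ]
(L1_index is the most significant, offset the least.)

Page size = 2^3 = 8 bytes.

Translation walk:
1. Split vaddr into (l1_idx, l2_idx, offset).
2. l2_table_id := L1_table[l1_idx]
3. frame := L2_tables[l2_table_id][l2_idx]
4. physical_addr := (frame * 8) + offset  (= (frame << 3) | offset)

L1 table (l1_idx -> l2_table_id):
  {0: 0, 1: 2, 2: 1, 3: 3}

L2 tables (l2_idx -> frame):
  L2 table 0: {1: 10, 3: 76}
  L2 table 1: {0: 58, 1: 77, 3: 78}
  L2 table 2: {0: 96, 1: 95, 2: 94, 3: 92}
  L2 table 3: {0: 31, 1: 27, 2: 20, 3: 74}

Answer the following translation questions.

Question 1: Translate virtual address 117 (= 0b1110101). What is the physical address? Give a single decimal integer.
vaddr = 117 = 0b1110101
Split: l1_idx=3, l2_idx=2, offset=5
L1[3] = 3
L2[3][2] = 20
paddr = 20 * 8 + 5 = 165

Answer: 165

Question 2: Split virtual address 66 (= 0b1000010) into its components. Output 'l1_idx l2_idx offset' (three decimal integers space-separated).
vaddr = 66 = 0b1000010
  top 2 bits -> l1_idx = 2
  next 2 bits -> l2_idx = 0
  bottom 3 bits -> offset = 2

Answer: 2 0 2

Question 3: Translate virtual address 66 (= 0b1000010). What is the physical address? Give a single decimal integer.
vaddr = 66 = 0b1000010
Split: l1_idx=2, l2_idx=0, offset=2
L1[2] = 1
L2[1][0] = 58
paddr = 58 * 8 + 2 = 466

Answer: 466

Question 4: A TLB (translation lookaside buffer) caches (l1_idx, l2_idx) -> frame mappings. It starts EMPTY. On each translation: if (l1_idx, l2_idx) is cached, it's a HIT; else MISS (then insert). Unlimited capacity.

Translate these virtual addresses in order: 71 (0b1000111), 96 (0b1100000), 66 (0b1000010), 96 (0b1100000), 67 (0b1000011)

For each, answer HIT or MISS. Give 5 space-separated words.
vaddr=71: (2,0) not in TLB -> MISS, insert
vaddr=96: (3,0) not in TLB -> MISS, insert
vaddr=66: (2,0) in TLB -> HIT
vaddr=96: (3,0) in TLB -> HIT
vaddr=67: (2,0) in TLB -> HIT

Answer: MISS MISS HIT HIT HIT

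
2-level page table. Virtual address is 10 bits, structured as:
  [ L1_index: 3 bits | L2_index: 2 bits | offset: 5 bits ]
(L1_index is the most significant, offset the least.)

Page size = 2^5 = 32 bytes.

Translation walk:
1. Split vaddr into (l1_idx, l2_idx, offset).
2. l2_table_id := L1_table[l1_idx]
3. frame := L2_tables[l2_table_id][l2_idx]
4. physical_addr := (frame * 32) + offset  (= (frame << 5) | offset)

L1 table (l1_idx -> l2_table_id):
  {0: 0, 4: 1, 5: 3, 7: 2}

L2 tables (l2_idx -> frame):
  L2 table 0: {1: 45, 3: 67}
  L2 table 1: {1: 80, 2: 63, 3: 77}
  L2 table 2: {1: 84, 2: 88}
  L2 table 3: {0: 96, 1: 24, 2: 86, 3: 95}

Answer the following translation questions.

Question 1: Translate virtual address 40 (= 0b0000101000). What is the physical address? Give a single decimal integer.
vaddr = 40 = 0b0000101000
Split: l1_idx=0, l2_idx=1, offset=8
L1[0] = 0
L2[0][1] = 45
paddr = 45 * 32 + 8 = 1448

Answer: 1448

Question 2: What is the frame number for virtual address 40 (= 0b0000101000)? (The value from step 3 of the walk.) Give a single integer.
Answer: 45

Derivation:
vaddr = 40: l1_idx=0, l2_idx=1
L1[0] = 0; L2[0][1] = 45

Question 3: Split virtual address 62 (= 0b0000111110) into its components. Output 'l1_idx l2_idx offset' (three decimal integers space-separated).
Answer: 0 1 30

Derivation:
vaddr = 62 = 0b0000111110
  top 3 bits -> l1_idx = 0
  next 2 bits -> l2_idx = 1
  bottom 5 bits -> offset = 30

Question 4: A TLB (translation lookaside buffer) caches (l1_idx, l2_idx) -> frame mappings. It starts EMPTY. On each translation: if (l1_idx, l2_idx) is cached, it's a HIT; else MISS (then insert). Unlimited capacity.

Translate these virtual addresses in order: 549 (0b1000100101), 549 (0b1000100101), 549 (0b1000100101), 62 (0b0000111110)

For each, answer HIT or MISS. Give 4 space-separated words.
Answer: MISS HIT HIT MISS

Derivation:
vaddr=549: (4,1) not in TLB -> MISS, insert
vaddr=549: (4,1) in TLB -> HIT
vaddr=549: (4,1) in TLB -> HIT
vaddr=62: (0,1) not in TLB -> MISS, insert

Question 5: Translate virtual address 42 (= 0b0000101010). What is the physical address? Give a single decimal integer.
Answer: 1450

Derivation:
vaddr = 42 = 0b0000101010
Split: l1_idx=0, l2_idx=1, offset=10
L1[0] = 0
L2[0][1] = 45
paddr = 45 * 32 + 10 = 1450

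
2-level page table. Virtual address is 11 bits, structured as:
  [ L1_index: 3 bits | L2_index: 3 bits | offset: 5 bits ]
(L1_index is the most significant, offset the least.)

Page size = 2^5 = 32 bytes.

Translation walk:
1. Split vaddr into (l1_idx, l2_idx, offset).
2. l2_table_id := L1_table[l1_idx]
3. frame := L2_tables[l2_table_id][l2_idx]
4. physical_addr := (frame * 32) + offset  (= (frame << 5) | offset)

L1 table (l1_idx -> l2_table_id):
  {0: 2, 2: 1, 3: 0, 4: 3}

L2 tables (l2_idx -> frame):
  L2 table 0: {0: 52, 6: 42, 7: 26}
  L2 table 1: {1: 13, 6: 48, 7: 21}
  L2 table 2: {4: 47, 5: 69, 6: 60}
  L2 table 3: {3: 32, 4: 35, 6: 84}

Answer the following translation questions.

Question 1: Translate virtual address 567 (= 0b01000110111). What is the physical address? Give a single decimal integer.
Answer: 439

Derivation:
vaddr = 567 = 0b01000110111
Split: l1_idx=2, l2_idx=1, offset=23
L1[2] = 1
L2[1][1] = 13
paddr = 13 * 32 + 23 = 439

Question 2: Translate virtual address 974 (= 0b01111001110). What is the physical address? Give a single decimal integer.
vaddr = 974 = 0b01111001110
Split: l1_idx=3, l2_idx=6, offset=14
L1[3] = 0
L2[0][6] = 42
paddr = 42 * 32 + 14 = 1358

Answer: 1358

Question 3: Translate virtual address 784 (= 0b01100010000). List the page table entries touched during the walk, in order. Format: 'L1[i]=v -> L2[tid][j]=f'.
Answer: L1[3]=0 -> L2[0][0]=52

Derivation:
vaddr = 784 = 0b01100010000
Split: l1_idx=3, l2_idx=0, offset=16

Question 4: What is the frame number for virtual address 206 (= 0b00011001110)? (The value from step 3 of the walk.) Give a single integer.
Answer: 60

Derivation:
vaddr = 206: l1_idx=0, l2_idx=6
L1[0] = 2; L2[2][6] = 60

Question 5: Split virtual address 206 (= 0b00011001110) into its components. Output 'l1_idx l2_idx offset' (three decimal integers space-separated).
Answer: 0 6 14

Derivation:
vaddr = 206 = 0b00011001110
  top 3 bits -> l1_idx = 0
  next 3 bits -> l2_idx = 6
  bottom 5 bits -> offset = 14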